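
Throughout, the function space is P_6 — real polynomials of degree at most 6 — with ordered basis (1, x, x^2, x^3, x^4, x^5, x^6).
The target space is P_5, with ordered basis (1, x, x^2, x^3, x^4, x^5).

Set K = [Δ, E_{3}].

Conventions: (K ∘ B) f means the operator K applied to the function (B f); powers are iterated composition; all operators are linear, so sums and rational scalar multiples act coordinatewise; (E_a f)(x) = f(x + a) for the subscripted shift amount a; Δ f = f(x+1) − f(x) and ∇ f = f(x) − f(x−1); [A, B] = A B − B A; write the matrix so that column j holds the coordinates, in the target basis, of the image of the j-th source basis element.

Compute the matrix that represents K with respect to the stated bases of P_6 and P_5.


image of 1: 0
image of x: 0
image of x^2: 0
image of x^3: 0
image of x^4: 0
image of x^5: 0
image of x^6: 0
each image's coordinates form column j of the matrix

the matrix is [[0, 0, 0, 0, 0, 0, 0]; [0, 0, 0, 0, 0, 0, 0]; [0, 0, 0, 0, 0, 0, 0]; [0, 0, 0, 0, 0, 0, 0]; [0, 0, 0, 0, 0, 0, 0]; [0, 0, 0, 0, 0, 0, 0]] (rows listed top to bottom)


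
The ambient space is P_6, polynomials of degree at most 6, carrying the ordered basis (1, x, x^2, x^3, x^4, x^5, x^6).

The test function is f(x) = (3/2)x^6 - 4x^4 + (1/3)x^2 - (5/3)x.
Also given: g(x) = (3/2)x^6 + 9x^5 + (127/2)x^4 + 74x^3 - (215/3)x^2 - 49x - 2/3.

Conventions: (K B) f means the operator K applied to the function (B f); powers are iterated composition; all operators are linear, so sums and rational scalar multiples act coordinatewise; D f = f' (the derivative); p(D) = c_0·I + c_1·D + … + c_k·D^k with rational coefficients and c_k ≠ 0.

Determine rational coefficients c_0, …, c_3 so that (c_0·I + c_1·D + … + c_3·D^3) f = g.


D^0 f = (3/2)x^6 - 4x^4 + (1/3)x^2 - (5/3)x
D^1 f = 9x^5 - 16x^3 + (2/3)x - 5/3
D^2 f = 45x^4 - 48x^2 + 2/3
D^3 f = 180x^3 - 96x
matching coefficients of g against c_0 f + c_1 Df + … from the top degree down determines the c_i
solution: c_0 = 1, c_1 = 1, c_2 = 3/2, c_3 = 1/2

p(D) = I + D + (3/2)·D^2 + (1/2)·D^3, i.e. c_0 = 1, c_1 = 1, c_2 = 3/2, c_3 = 1/2


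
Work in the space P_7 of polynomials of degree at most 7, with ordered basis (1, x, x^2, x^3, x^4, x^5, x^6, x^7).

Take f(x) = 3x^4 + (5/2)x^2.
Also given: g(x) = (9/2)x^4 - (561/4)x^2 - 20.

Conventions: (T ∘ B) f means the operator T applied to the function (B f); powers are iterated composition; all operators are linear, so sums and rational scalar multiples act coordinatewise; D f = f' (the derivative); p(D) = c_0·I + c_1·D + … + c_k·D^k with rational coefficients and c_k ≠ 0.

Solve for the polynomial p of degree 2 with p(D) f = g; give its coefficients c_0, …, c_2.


D^0 f = 3x^4 + (5/2)x^2
D^1 f = 12x^3 + 5x
D^2 f = 36x^2 + 5
matching coefficients of g against c_0 f + c_1 Df + … from the top degree down determines the c_i
solution: c_0 = 3/2, c_1 = 0, c_2 = -4

c_0 = 3/2, c_1 = 0, c_2 = -4


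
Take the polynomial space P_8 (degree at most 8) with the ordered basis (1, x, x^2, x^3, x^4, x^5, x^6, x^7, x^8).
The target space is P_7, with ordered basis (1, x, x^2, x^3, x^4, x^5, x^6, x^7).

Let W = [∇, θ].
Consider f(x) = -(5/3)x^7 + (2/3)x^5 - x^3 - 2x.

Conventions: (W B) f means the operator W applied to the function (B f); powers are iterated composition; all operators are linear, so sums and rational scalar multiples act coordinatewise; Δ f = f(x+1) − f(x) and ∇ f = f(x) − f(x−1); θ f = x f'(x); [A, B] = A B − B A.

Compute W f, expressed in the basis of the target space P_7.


the image equals g(x) = -(35/3)x^6 + 70x^5 - (515/3)x^4 + 220x^3 - 158x^2 + (188/3)x - 40/3

θ f = -(35/3)x^7 + (10/3)x^5 - 3x^3 - 2x
∇ θ f = -(245/3)x^6 + 245x^5 - (1175/3)x^4 + 375x^3 - (662/3)x^2 + 74x - 40/3
∇ f = -(35/3)x^6 + 35x^5 - 55x^4 + (155/3)x^3 - (94/3)x^2 + (34/3)x - 4
θ ∇ f = -70x^6 + 175x^5 - 220x^4 + 155x^3 - (188/3)x^2 + (34/3)x
[∇, θ] f = -(35/3)x^6 + 70x^5 - (515/3)x^4 + 220x^3 - 158x^2 + (188/3)x - 40/3


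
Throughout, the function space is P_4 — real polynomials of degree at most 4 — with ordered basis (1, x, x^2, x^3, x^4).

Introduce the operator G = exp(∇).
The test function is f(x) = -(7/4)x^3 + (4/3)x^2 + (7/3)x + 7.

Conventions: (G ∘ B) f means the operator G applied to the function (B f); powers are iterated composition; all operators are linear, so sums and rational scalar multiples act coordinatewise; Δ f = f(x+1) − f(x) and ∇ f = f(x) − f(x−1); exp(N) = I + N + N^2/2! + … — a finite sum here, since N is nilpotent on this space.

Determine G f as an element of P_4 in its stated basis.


the result is g(x) = -(7/4)x^3 - (47/12)x^2 + 5x + 133/12

order-1 term: -(21/4)x^2 + (95/12)x - 3/4
order-2 term: -(21/4)x + 79/12
order-3 term: -7/4
the series for exp(∇) f terminates at order 3
exp(∇) f = -(7/4)x^3 - (47/12)x^2 + 5x + 133/12


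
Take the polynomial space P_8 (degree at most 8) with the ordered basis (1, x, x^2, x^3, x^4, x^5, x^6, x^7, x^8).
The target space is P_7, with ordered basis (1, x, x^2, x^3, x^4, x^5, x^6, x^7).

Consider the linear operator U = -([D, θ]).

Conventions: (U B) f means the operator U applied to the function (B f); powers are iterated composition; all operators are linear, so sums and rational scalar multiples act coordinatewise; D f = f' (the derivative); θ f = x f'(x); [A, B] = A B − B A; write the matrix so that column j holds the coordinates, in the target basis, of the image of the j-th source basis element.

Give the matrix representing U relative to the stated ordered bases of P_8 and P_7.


the matrix is [[0, -1, 0, 0, 0, 0, 0, 0, 0]; [0, 0, -2, 0, 0, 0, 0, 0, 0]; [0, 0, 0, -3, 0, 0, 0, 0, 0]; [0, 0, 0, 0, -4, 0, 0, 0, 0]; [0, 0, 0, 0, 0, -5, 0, 0, 0]; [0, 0, 0, 0, 0, 0, -6, 0, 0]; [0, 0, 0, 0, 0, 0, 0, -7, 0]; [0, 0, 0, 0, 0, 0, 0, 0, -8]] (rows listed top to bottom)

image of 1: 0
image of x: -1
image of x^2: -2x
image of x^3: -3x^2
image of x^4: -4x^3
image of x^5: -5x^4
image of x^6: -6x^5
image of x^7: -7x^6
image of x^8: -8x^7
each image's coordinates form column j of the matrix


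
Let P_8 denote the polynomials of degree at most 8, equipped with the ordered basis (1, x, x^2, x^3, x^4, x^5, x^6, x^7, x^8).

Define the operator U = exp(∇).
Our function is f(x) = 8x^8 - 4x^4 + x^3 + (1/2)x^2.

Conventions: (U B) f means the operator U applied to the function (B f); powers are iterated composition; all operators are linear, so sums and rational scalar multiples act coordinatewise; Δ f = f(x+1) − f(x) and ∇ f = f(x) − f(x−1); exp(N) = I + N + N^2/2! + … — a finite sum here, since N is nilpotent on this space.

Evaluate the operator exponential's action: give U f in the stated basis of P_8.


order-1 term: 64x^7 - 224x^6 + 448x^5 - 560x^4 + 432x^3 - 197x^2 + 46x - 7/2
order-2 term: 224x^6 - 1344x^5 + 3920x^4 - 6720x^3 + 6920x^2 - 3981x + 1971/2
order-3 term: 448x^5 - 3360x^4 + 11200x^3 - 20160x^2 + 19248x - 7703
order-4 term: 560x^4 - 4480x^3 + 14560x^2 - 22400x + 13604
order-5 term: 448x^3 - 3360x^2 + 8960x - 8400
order-6 term: 224x^2 - 1344x + 2128
order-7 term: 64x - 224
order-8 term: 8
the series for exp(∇) f terminates at order 8
exp(∇) f = 8x^8 + 64x^7 - 448x^5 + 556x^4 + 881x^3 - (4025/2)x^2 + 593x + 395

the result is g(x) = 8x^8 + 64x^7 - 448x^5 + 556x^4 + 881x^3 - (4025/2)x^2 + 593x + 395


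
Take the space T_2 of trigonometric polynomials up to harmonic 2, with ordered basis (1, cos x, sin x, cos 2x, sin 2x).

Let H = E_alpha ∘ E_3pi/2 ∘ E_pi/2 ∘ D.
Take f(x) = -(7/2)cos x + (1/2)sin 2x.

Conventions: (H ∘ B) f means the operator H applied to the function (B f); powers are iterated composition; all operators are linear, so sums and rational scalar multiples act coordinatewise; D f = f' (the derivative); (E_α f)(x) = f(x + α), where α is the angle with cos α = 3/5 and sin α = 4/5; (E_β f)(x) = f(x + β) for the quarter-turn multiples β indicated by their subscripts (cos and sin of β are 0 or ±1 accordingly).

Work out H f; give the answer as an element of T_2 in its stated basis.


the image equals g(x) = (14/5)cos x + (21/10)sin x - (7/25)cos 2x - (24/25)sin 2x

D f = (7/2)sin x + cos 2x
E_pi/2 D f = (7/2)cos x - cos 2x
E_3pi/2 E_pi/2 D f = (7/2)sin x + cos 2x
E_alpha (E_3pi/2 ∘ E_pi/2 ∘ D) f = (14/5)cos x + (21/10)sin x - (7/25)cos 2x - (24/25)sin 2x


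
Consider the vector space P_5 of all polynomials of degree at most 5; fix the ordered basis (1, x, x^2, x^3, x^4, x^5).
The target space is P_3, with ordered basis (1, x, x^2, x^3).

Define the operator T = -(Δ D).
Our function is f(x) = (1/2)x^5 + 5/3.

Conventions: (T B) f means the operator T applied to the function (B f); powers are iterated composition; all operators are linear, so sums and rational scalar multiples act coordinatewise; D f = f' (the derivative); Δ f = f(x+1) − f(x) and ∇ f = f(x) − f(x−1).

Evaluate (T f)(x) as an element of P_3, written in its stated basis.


g(x) = -10x^3 - 15x^2 - 10x - 5/2

D f = (5/2)x^4
Δ D f = 10x^3 + 15x^2 + 10x + 5/2
(-(Δ D)) f = -10x^3 - 15x^2 - 10x - 5/2


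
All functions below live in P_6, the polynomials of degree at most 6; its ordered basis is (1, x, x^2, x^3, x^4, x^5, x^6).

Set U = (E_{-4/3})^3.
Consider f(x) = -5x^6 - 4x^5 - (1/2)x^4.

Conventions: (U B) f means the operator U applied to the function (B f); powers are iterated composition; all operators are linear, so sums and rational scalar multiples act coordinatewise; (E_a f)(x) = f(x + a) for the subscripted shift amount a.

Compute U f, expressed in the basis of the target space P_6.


E_{-4/3} f = -5x^6 + 36x^5 - (643/6)x^4 + (4552/27)x^3 - (1328/9)x^2 + (5504/81)x - 9344/729
E_{-4/3} E_{-4/3} f = -5x^6 + 76x^5 - (961/2)x^4 + (43664/27)x^3 - (82496/27)x^2 + 3072x - 935936/729
E_{-4/3} E_{-4/3} E_{-4/3} f = -5x^6 + 116x^5 - (2241/2)x^4 + 5768x^3 - 16688x^2 + 25728x - 16512

g(x) = -5x^6 + 116x^5 - (2241/2)x^4 + 5768x^3 - 16688x^2 + 25728x - 16512


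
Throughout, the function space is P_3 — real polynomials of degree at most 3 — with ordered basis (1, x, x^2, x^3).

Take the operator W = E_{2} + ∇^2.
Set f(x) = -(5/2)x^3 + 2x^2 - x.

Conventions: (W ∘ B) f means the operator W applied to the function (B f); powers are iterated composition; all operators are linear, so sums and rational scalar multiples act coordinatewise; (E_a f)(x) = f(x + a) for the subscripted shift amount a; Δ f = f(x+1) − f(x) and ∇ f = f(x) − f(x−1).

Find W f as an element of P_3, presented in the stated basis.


E_{2} f = -(5/2)x^3 - 13x^2 - 23x - 14
∇ f = -(15/2)x^2 + (23/2)x - 11/2
∇ ∇ f = -15x + 19
(E_{2} + ∇^2) f = -(5/2)x^3 - 13x^2 - 38x + 5

g(x) = -(5/2)x^3 - 13x^2 - 38x + 5


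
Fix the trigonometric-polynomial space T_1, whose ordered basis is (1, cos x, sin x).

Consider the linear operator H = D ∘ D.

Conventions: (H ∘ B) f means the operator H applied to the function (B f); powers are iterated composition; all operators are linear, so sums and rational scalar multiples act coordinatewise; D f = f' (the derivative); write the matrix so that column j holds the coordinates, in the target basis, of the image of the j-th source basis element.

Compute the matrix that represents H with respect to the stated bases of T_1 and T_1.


image of 1: 0
image of cos x: -cos x
image of sin x: -sin x
each image's coordinates form column j of the matrix

the matrix is [[0, 0, 0]; [0, -1, 0]; [0, 0, -1]] (rows listed top to bottom)


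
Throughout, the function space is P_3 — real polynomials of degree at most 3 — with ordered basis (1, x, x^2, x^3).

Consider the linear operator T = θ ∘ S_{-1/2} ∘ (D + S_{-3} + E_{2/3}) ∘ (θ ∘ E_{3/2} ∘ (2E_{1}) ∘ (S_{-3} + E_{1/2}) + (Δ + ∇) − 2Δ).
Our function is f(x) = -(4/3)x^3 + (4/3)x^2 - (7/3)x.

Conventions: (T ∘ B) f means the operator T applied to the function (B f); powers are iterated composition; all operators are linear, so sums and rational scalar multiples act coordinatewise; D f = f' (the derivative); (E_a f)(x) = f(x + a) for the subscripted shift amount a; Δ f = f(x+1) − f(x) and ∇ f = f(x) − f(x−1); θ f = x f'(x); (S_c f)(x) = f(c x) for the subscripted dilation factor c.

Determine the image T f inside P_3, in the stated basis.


S_{-3} f = 36x^3 + 12x^2 + 7x
E_{1/2} f = -(4/3)x^3 - (2/3)x^2 - 2x - 1
(S_{-3} + E_{1/2}) f = (104/3)x^3 + (34/3)x^2 + 5x - 1
E_{1} (S_{-3} + E_{1/2}) f = (104/3)x^3 + (346/3)x^2 + (395/3)x + 50
(2E_{1}) (S_{-3} + E_{1/2}) f = (208/3)x^3 + (692/3)x^2 + (790/3)x + 100
E_{3/2} (2E_{1}) (S_{-3} + E_{1/2}) f = (208/3)x^3 + (1628/3)x^2 + (4270/3)x + 1248
θ E_{3/2} (2E_{1}) (S_{-3} + E_{1/2}) f = 208x^3 + (3256/3)x^2 + (4270/3)x
Δ f = -4x^2 - (4/3)x - 7/3
∇ f = -4x^2 + (20/3)x - 5
(Δ + ∇) f = -8x^2 + (16/3)x - 22/3
Δ f = -4x^2 - (4/3)x - 7/3
(-2Δ) f = 8x^2 + (8/3)x + 14/3
(θ ∘ E_{3/2} ∘ (2E_{1}) ∘ (S_{-3} + E_{1/2}) + (Δ + ∇) − 2Δ) f = 208x^3 + (3256/3)x^2 + (4294/3)x - 8/3
D (θ ∘ E_{3/2} ∘ (2E_{1}) ∘ (S_{-3} + E_{1/2}) + (Δ + ∇) − 2Δ) f = 624x^2 + (6512/3)x + 4294/3
S_{-3} (θ ∘ E_{3/2} ∘ (2E_{1}) ∘ (S_{-3} + E_{1/2}) + (Δ + ∇) − 2Δ) f = -5616x^3 + 9768x^2 - 4294x - 8/3
E_{2/3} (θ ∘ E_{3/2} ∘ (2E_{1}) ∘ (S_{-3} + E_{1/2}) + (Δ + ∇) − 2Δ) f = 208x^3 + (4504/3)x^2 + (28402/9)x + 13460/9
(D + S_{-3} + E_{2/3}) (θ ∘ E_{3/2} ∘ (2E_{1}) ∘ (S_{-3} + E_{1/2}) + (Δ + ∇) − 2Δ) f = -5408x^3 + (35680/3)x^2 + (9292/9)x + 26318/9
S_{-1/2} (D + S_{-3} + E_{2/3}) (θ ∘ E_{3/2} ∘ (2E_{1}) ∘ (S_{-3} + E_{1/2}) + (Δ + ∇) − 2Δ) f = 676x^3 + (8920/3)x^2 - (4646/9)x + 26318/9
θ (S_{-1/2} ∘ (D + S_{-3} + E_{2/3})) (θ ∘ E_{3/2} ∘ (2E_{1}) ∘ (S_{-3} + E_{1/2}) + (Δ + ∇) − 2Δ) f = 2028x^3 + (17840/3)x^2 - (4646/9)x

the image equals g(x) = 2028x^3 + (17840/3)x^2 - (4646/9)x


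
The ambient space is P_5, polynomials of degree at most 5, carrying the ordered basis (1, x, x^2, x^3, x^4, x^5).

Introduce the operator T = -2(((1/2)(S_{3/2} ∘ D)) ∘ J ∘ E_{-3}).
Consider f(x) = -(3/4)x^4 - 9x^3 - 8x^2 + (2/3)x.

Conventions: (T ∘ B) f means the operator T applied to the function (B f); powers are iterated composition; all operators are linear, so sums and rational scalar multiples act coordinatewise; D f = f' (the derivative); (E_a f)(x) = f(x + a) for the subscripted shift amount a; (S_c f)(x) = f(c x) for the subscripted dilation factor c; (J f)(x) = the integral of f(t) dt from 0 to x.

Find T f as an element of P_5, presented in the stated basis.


the result is g(x) = (243/64)x^4 - (585/8)x^2 + 170x - 433/4

E_{-3} f = -(3/4)x^4 + (65/2)x^2 - (340/3)x + 433/4
J E_{-3} f = -(3/20)x^5 + (65/6)x^3 - (170/3)x^2 + (433/4)x
D J E_{-3} f = -(3/4)x^4 + (65/2)x^2 - (340/3)x + 433/4
S_{3/2} D J E_{-3} f = -(243/64)x^4 + (585/8)x^2 - 170x + 433/4
((1/2)(S_{3/2} ∘ D)) J E_{-3} f = -(243/128)x^4 + (585/16)x^2 - 85x + 433/8
(-2(((1/2)(S_{3/2} ∘ D)) ∘ J ∘ E_{-3})) f = (243/64)x^4 - (585/8)x^2 + 170x - 433/4


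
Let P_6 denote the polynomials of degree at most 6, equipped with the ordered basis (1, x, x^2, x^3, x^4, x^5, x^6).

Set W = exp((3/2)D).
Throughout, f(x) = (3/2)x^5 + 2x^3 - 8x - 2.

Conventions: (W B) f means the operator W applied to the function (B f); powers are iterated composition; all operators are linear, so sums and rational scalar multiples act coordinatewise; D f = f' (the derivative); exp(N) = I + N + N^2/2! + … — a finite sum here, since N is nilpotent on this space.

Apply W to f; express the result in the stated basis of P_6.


the image equals g(x) = (3/2)x^5 + (45/4)x^4 + (143/4)x^3 + (477/8)x^2 + (1391/32)x + 265/64

order-1 term: (45/4)x^4 + 9x^2 - 12
order-2 term: (135/4)x^3 + (27/2)x
order-3 term: (405/8)x^2 + 27/4
order-4 term: (1215/32)x
order-5 term: 729/64
the series for exp((3/2)D) f terminates at order 5
exp((3/2)D) f = (3/2)x^5 + (45/4)x^4 + (143/4)x^3 + (477/8)x^2 + (1391/32)x + 265/64


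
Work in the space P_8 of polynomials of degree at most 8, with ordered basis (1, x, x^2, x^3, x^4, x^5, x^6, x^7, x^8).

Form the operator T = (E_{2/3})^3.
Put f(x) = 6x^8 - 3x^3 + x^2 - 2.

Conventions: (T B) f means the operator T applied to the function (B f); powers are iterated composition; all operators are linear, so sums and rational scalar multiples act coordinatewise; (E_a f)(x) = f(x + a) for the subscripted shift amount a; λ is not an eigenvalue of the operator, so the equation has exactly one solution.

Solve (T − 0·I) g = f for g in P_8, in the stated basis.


the image equals g(x) = 6x^8 - 96x^7 + 672x^6 - 2688x^5 + 6720x^4 - 10755x^3 + 10771x^2 - 6184x + 1562

write g with unknown coordinates in the stated basis and equate coefficients in (T − 0·I) g = f
solving from the highest basis element down gives g = 6x^8 - 96x^7 + 672x^6 - 2688x^5 + 6720x^4 - 10755x^3 + 10771x^2 - 6184x + 1562
check: T g = 6x^8 - 3x^3 + x^2 - 2
so T g − 0·g = 6x^8 - 3x^3 + x^2 - 2 = f ✓


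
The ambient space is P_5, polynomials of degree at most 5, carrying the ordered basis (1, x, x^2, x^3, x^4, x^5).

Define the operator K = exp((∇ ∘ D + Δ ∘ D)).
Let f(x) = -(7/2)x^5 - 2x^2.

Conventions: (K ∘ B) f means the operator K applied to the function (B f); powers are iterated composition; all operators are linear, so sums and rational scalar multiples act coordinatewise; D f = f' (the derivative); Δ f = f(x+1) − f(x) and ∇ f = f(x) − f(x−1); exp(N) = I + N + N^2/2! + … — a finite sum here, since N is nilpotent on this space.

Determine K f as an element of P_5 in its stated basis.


order-1 term: -140x^3 - 140x - 8
order-2 term: -840x
the series for exp((∇ ∘ D + Δ ∘ D)) f terminates at order 2
exp((∇ ∘ D + Δ ∘ D)) f = -(7/2)x^5 - 140x^3 - 2x^2 - 980x - 8

g(x) = -(7/2)x^5 - 140x^3 - 2x^2 - 980x - 8


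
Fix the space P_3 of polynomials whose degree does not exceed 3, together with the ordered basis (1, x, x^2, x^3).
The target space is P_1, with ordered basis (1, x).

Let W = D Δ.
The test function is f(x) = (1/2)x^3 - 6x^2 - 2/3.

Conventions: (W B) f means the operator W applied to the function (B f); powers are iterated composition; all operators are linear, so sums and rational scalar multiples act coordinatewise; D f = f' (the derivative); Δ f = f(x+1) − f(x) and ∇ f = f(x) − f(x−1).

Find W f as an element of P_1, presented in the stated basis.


Δ f = (3/2)x^2 - (21/2)x - 11/2
D Δ f = 3x - 21/2

g(x) = 3x - 21/2


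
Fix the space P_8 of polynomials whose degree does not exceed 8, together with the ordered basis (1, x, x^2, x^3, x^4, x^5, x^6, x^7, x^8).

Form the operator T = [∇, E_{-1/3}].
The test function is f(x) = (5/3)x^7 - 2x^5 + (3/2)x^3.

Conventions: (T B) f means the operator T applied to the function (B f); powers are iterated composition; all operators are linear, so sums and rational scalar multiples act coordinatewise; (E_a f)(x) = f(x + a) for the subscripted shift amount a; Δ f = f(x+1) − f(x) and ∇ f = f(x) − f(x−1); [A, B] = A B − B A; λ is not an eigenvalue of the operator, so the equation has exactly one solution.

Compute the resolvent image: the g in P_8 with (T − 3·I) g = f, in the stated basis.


write g with unknown coordinates in the stated basis and equate coefficients in (T − 3·I) g = f
solving from the highest basis element down gives g = -(5/9)x^7 + (2/3)x^5 - (1/2)x^3
check: T g = 0
so T g − 3·g = (5/3)x^7 - 2x^5 + (3/2)x^3 = f ✓

the result is g(x) = -(5/9)x^7 + (2/3)x^5 - (1/2)x^3


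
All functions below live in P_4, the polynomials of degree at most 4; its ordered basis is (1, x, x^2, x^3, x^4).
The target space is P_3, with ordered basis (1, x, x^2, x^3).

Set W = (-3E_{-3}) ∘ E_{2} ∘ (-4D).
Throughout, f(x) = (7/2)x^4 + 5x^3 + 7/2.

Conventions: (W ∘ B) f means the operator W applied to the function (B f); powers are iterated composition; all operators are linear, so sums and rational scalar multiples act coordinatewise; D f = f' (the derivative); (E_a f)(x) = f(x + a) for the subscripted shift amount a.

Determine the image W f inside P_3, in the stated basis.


the image equals g(x) = 168x^3 - 324x^2 + 144x + 12

D f = 14x^3 + 15x^2
(-4D) f = -56x^3 - 60x^2
E_{2} (-4D) f = -56x^3 - 396x^2 - 912x - 688
E_{-3} E_{2} (-4D) f = -56x^3 + 108x^2 - 48x - 4
(-3E_{-3}) E_{2} (-4D) f = 168x^3 - 324x^2 + 144x + 12


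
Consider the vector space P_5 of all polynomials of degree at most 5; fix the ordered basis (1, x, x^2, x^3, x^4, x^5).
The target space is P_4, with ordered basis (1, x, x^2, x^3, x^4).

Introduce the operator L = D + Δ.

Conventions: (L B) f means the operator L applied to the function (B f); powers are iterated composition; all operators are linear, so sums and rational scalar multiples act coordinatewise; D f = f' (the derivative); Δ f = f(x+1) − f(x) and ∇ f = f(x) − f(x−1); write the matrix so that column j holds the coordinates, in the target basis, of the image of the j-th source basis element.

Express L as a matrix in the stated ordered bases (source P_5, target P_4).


the matrix is [[0, 2, 1, 1, 1, 1]; [0, 0, 4, 3, 4, 5]; [0, 0, 0, 6, 6, 10]; [0, 0, 0, 0, 8, 10]; [0, 0, 0, 0, 0, 10]] (rows listed top to bottom)

image of 1: 0
image of x: 2
image of x^2: 4x + 1
image of x^3: 6x^2 + 3x + 1
image of x^4: 8x^3 + 6x^2 + 4x + 1
image of x^5: 10x^4 + 10x^3 + 10x^2 + 5x + 1
each image's coordinates form column j of the matrix


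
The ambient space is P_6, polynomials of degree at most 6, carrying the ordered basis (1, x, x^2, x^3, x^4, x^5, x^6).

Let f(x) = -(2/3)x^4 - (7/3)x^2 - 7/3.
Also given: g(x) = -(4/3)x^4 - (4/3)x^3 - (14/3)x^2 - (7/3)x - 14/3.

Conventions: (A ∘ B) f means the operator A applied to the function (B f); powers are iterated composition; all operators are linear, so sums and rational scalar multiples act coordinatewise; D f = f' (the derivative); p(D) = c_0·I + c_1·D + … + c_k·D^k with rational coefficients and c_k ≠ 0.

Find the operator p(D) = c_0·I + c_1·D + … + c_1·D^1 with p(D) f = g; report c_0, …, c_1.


D^0 f = -(2/3)x^4 - (7/3)x^2 - 7/3
D^1 f = -(8/3)x^3 - (14/3)x
matching coefficients of g against c_0 f + c_1 Df + … from the top degree down determines the c_i
solution: c_0 = 2, c_1 = 1/2

c_0 = 2, c_1 = 1/2


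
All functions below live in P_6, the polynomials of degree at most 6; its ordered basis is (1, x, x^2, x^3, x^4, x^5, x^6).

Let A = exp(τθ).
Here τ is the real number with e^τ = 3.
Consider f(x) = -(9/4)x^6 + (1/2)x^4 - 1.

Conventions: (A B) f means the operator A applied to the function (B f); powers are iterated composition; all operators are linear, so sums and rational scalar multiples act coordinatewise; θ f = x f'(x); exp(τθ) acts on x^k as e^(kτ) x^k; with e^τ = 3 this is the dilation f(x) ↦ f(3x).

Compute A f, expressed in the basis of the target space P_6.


the result is g(x) = -(6561/4)x^6 + (81/2)x^4 - 1

exp(τθ) x^k = e^(kτ) x^k; with e^τ = 3 this sends x^k to 3^k x^k
x^4 ↦ 81 x^4
x^6 ↦ 729 x^6
applying this coordinatewise to f: exp(τθ) f = -(6561/4)x^6 + (81/2)x^4 - 1


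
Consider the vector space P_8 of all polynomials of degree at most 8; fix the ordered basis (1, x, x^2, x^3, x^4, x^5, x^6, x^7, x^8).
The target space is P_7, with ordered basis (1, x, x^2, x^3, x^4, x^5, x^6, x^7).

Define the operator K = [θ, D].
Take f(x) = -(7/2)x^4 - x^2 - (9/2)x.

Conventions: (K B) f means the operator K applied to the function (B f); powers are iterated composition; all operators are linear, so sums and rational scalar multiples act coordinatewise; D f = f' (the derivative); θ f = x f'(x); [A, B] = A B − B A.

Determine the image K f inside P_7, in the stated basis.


the image equals g(x) = 14x^3 + 2x + 9/2

D f = -14x^3 - 2x - 9/2
θ D f = -42x^3 - 2x
θ f = -14x^4 - 2x^2 - (9/2)x
D θ f = -56x^3 - 4x - 9/2
[θ, D] f = 14x^3 + 2x + 9/2


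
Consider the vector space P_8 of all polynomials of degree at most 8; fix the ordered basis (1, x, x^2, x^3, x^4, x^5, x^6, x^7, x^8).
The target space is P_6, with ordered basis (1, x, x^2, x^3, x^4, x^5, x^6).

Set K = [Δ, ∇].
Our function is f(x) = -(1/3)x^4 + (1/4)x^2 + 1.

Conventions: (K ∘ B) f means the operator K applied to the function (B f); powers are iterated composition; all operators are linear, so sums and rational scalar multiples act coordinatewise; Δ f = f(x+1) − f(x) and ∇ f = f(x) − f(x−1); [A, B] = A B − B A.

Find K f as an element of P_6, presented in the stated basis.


g(x) = 0

∇ f = -(4/3)x^3 + 2x^2 - (5/6)x + 1/12
Δ ∇ f = -4x^2 - 1/6
Δ f = -(4/3)x^3 - 2x^2 - (5/6)x - 1/12
∇ Δ f = -4x^2 - 1/6
[Δ, ∇] f = 0


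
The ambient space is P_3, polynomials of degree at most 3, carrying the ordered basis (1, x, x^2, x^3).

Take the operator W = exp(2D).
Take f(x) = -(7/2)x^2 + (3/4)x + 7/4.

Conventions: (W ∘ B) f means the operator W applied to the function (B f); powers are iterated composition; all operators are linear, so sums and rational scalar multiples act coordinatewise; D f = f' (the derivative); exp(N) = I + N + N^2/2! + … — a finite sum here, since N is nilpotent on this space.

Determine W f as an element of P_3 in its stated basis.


order-1 term: -14x + 3/2
order-2 term: -14
the series for exp(2D) f terminates at order 2
exp(2D) f = -(7/2)x^2 - (53/4)x - 43/4

the image equals g(x) = -(7/2)x^2 - (53/4)x - 43/4


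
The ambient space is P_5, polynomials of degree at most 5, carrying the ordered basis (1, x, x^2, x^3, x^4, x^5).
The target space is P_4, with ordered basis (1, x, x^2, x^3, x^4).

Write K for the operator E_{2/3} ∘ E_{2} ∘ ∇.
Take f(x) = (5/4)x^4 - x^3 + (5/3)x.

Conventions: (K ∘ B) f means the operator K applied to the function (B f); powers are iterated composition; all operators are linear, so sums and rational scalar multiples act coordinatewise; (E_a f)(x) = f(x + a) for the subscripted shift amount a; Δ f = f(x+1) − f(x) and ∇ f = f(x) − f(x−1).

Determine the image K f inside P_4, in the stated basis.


the result is g(x) = 5x^3 + (59/2)x^2 + (176/3)x + 4417/108

∇ f = 5x^3 - (21/2)x^2 + 8x - 7/12
E_{2} ∇ f = 5x^3 + (39/2)x^2 + 26x + 161/12
E_{2/3} E_{2} ∇ f = 5x^3 + (59/2)x^2 + (176/3)x + 4417/108


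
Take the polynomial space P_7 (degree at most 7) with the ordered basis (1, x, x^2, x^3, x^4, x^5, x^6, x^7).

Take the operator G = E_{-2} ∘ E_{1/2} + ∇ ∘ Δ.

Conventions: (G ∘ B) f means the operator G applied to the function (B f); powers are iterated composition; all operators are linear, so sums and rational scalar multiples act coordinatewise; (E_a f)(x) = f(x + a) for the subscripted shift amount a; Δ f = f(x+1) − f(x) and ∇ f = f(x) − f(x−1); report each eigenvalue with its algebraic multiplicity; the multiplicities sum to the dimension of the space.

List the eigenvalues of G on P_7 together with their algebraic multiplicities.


image of 1: 1
image of x: x - 3/2
image of x^2: x^2 - 3x + 17/4
image of x^3: x^3 - (9/2)x^2 + (51/4)x - 27/8
image of x^4: x^4 - 6x^3 + (51/2)x^2 - (27/2)x + 113/16
image of x^5: x^5 - (15/2)x^4 + (85/2)x^3 - (135/4)x^2 + (565/16)x - 243/32
image of x^6: x^6 - 9x^5 + (255/4)x^4 - (135/2)x^3 + (1695/16)x^2 - (729/16)x + 857/64
image of x^7: x^7 - (21/2)x^6 + (357/4)x^5 - (945/8)x^4 + (3955/16)x^3 - (5103/32)x^2 + (5999/64)x - 2187/128
the matrix is upper triangular; its diagonal is (1, 1, 1, 1, 1, 1, 1, 1)
for a triangular matrix the eigenvalues are the diagonal entries, with algebraic multiplicity their repetition count

λ = 1 (multiplicity 8)


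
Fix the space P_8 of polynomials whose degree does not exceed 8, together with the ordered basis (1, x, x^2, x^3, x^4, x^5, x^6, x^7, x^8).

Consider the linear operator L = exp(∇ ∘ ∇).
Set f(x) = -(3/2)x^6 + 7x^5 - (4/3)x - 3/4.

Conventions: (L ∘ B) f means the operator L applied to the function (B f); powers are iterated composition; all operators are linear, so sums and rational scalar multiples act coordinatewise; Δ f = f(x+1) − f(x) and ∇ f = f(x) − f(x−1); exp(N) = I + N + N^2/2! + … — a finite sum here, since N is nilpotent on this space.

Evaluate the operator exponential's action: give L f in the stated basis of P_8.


order-1 term: -45x^4 + 320x^3 - 735x^2 + 760x - 303
order-2 term: -270x^2 + 1500x - 2010
order-3 term: -180
the series for exp(∇ ∘ ∇) f terminates at order 3
exp(∇ ∘ ∇) f = -(3/2)x^6 + 7x^5 - 45x^4 + 320x^3 - 1005x^2 + (6776/3)x - 9975/4

g(x) = -(3/2)x^6 + 7x^5 - 45x^4 + 320x^3 - 1005x^2 + (6776/3)x - 9975/4


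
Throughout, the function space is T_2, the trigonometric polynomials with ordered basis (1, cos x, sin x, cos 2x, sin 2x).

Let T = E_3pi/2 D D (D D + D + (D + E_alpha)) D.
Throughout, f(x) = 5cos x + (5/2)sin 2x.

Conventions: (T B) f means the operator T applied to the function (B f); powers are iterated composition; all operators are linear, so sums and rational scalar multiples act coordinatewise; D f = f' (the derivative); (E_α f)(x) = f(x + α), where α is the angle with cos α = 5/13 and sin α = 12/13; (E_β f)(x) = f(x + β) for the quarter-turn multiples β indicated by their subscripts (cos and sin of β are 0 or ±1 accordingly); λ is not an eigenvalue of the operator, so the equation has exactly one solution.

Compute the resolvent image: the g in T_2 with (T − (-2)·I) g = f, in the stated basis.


the image equals g(x) = (17/20)cos x - (19/20)sin x + (53/1515)cos 2x - (67/2020)sin 2x

write g with unknown coordinates in the stated basis and equate coefficients in (T − (-2)·I) g = f
solving from the highest basis element down gives g = (17/20)cos x - (19/20)sin x + (53/1515)cos 2x - (67/2020)sin 2x
check: T g = (33/10)cos x + (19/10)sin x - (106/1515)cos 2x + (1296/505)sin 2x
so T g − (-2)·g = 5cos x + (5/2)sin 2x = f ✓


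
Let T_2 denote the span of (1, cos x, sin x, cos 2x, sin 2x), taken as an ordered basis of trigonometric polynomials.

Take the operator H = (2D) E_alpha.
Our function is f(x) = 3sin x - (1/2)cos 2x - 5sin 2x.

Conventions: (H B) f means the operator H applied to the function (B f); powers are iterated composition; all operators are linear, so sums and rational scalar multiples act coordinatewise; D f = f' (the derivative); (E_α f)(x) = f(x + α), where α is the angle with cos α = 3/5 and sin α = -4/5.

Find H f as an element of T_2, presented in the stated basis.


E_alpha f = -(12/5)cos x + (9/5)sin x + (247/50)cos 2x + (23/25)sin 2x
D E_alpha f = (9/5)cos x + (12/5)sin x + (46/25)cos 2x - (247/25)sin 2x
(2D) E_alpha f = (18/5)cos x + (24/5)sin x + (92/25)cos 2x - (494/25)sin 2x

the image equals g(x) = (18/5)cos x + (24/5)sin x + (92/25)cos 2x - (494/25)sin 2x


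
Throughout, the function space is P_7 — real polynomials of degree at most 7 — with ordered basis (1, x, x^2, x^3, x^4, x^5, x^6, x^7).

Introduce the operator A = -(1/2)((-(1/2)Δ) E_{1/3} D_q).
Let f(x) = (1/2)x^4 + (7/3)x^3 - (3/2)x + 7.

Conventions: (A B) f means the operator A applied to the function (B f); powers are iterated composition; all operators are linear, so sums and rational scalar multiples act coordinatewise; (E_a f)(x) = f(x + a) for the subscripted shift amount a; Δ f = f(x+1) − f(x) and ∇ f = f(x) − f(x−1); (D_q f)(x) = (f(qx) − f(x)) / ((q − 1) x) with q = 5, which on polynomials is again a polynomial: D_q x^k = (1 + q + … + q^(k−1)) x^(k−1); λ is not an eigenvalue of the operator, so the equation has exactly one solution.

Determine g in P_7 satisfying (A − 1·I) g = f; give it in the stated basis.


g(x) = -(1/2)x^4 - (7/3)x^3 - (117/2)x^2 - (793/6)x - 3067/18

write g with unknown coordinates in the stated basis and equate coefficients in (A − 1·I) g = f
solving from the highest basis element down gives g = -(1/2)x^4 - (7/3)x^3 - (117/2)x^2 - (793/6)x - 3067/18
check: A g = -(117/2)x^2 - (401/3)x - 2941/18
so A g − 1·g = (1/2)x^4 + (7/3)x^3 - (3/2)x + 7 = f ✓


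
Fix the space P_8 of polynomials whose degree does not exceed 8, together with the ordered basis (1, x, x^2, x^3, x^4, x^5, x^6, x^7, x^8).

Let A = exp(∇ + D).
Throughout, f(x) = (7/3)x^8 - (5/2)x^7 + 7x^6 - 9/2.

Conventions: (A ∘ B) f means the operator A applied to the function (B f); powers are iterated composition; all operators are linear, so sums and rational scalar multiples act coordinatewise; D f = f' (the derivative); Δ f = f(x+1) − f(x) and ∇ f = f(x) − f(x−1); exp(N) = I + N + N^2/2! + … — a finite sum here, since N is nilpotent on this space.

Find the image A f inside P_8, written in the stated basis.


order-1 term: (112/3)x^7 - (301/3)x^6 + (1603/6)x^5 - (2135/6)x^4 + (2149/6)x^3 - (1337/6)x^2 + (469/6)x - 71/6
order-2 term: (784/3)x^6 - 994x^5 + (8225/3)x^4 - (26495/6)x^3 + (13867/3)x^2 - (16765/6)x + 749
order-3 term: (3136/3)x^5 - 4620x^4 + (37100/3)x^3 - 18935x^2 + (98483/6)x - 37247/6
order-4 term: (7840/3)x^4 - (35560/3)x^3 + (84280/3)x^2 - (102410/3)x + 52346/3
order-5 term: (12544/3)x^3 - 17360x^2 + (95032/3)x - 66500/3
order-6 term: (12544/3)x^2 - 13664x + 42448/3
order-7 term: (7168/3)x - 13504/3
order-8 term: 1792/3
the series for exp(∇ + D) f terminates at order 8
exp(∇ + D) f = (7/3)x^8 + (209/6)x^7 + 168x^6 + (637/2)x^5 + (2275/6)x^4 + 637x^3 + (2275/6)x^2 - (217/6)x + 313/6

the image equals g(x) = (7/3)x^8 + (209/6)x^7 + 168x^6 + (637/2)x^5 + (2275/6)x^4 + 637x^3 + (2275/6)x^2 - (217/6)x + 313/6


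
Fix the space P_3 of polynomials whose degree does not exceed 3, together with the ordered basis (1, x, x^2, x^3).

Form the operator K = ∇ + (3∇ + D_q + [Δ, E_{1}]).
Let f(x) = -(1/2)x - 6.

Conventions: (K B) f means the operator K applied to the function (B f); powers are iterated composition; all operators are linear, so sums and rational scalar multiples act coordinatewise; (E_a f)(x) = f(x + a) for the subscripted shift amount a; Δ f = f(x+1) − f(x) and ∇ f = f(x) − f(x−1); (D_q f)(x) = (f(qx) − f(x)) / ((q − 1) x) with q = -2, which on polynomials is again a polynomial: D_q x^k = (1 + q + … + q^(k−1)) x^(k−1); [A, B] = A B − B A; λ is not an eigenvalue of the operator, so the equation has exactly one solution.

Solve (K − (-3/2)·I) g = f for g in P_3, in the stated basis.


write g with unknown coordinates in the stated basis and equate coefficients in (K − (-3/2)·I) g = f
solving from the highest basis element down gives g = -(1/3)x - 26/9
check: K g = -5/3
so K g − (-3/2)·g = -(1/2)x - 6 = f ✓

g(x) = -(1/3)x - 26/9


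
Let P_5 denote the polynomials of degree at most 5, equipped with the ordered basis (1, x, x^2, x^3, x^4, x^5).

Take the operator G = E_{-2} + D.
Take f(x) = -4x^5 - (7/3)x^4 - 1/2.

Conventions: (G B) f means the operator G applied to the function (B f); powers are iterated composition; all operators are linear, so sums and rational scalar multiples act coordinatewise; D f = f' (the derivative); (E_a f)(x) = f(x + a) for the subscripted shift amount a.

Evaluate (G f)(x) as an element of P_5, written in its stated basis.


E_{-2} f = -4x^5 + (113/3)x^4 - (424/3)x^3 + 264x^2 - (736/3)x + 541/6
D f = -20x^4 - (28/3)x^3
(E_{-2} + D) f = -4x^5 + (53/3)x^4 - (452/3)x^3 + 264x^2 - (736/3)x + 541/6

the result is g(x) = -4x^5 + (53/3)x^4 - (452/3)x^3 + 264x^2 - (736/3)x + 541/6


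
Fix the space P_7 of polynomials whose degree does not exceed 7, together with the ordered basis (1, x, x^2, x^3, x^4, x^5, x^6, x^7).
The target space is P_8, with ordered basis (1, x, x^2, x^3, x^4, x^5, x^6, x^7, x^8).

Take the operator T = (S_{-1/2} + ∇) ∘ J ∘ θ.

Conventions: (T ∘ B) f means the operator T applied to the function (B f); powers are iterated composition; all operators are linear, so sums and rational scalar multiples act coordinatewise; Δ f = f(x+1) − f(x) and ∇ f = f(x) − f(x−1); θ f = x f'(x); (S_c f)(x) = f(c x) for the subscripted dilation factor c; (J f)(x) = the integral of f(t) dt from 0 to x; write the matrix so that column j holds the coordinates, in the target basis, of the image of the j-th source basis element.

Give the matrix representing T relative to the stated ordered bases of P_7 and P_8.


image of 1: 0
image of x: (1/8)x^2 + x - 1/2
image of x^2: -(1/12)x^3 + 2x^2 - 2x + 2/3
image of x^3: (3/64)x^4 + 3x^3 - (9/2)x^2 + 3x - 3/4
image of x^4: -(1/40)x^5 + 4x^4 - 8x^3 + 8x^2 - 4x + 4/5
image of x^5: (5/384)x^6 + 5x^5 - (25/2)x^4 + (50/3)x^3 - (25/2)x^2 + 5x - 5/6
image of x^6: -(3/448)x^7 + 6x^6 - 18x^5 + 30x^4 - 30x^3 + 18x^2 - 6x + 6/7
image of x^7: (7/2048)x^8 + 7x^7 - (49/2)x^6 + 49x^5 - (245/4)x^4 + 49x^3 - (49/2)x^2 + 7x - 7/8
each image's coordinates form column j of the matrix

the matrix is [[0, -1/2, 2/3, -3/4, 4/5, -5/6, 6/7, -7/8]; [0, 1, -2, 3, -4, 5, -6, 7]; [0, 1/8, 2, -9/2, 8, -25/2, 18, -49/2]; [0, 0, -1/12, 3, -8, 50/3, -30, 49]; [0, 0, 0, 3/64, 4, -25/2, 30, -245/4]; [0, 0, 0, 0, -1/40, 5, -18, 49]; [0, 0, 0, 0, 0, 5/384, 6, -49/2]; [0, 0, 0, 0, 0, 0, -3/448, 7]; [0, 0, 0, 0, 0, 0, 0, 7/2048]] (rows listed top to bottom)


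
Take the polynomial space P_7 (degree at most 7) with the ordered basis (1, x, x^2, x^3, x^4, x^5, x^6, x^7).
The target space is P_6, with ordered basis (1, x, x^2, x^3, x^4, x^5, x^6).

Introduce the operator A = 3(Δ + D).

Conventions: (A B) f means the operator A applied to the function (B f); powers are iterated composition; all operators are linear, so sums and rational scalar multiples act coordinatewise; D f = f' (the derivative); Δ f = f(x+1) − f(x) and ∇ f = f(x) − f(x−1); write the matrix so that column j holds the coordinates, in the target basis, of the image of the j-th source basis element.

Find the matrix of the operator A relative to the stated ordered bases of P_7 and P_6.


the matrix is [[0, 6, 3, 3, 3, 3, 3, 3]; [0, 0, 12, 9, 12, 15, 18, 21]; [0, 0, 0, 18, 18, 30, 45, 63]; [0, 0, 0, 0, 24, 30, 60, 105]; [0, 0, 0, 0, 0, 30, 45, 105]; [0, 0, 0, 0, 0, 0, 36, 63]; [0, 0, 0, 0, 0, 0, 0, 42]] (rows listed top to bottom)

image of 1: 0
image of x: 6
image of x^2: 12x + 3
image of x^3: 18x^2 + 9x + 3
image of x^4: 24x^3 + 18x^2 + 12x + 3
image of x^5: 30x^4 + 30x^3 + 30x^2 + 15x + 3
image of x^6: 36x^5 + 45x^4 + 60x^3 + 45x^2 + 18x + 3
image of x^7: 42x^6 + 63x^5 + 105x^4 + 105x^3 + 63x^2 + 21x + 3
each image's coordinates form column j of the matrix


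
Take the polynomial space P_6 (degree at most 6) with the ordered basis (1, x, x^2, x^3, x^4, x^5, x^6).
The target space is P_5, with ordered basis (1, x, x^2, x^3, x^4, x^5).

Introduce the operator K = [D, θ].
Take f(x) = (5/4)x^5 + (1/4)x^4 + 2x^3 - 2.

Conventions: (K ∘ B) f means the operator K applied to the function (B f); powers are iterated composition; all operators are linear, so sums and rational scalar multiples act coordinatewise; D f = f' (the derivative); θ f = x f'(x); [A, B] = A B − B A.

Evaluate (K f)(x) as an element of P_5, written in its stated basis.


g(x) = (25/4)x^4 + x^3 + 6x^2

θ f = (25/4)x^5 + x^4 + 6x^3
D θ f = (125/4)x^4 + 4x^3 + 18x^2
D f = (25/4)x^4 + x^3 + 6x^2
θ D f = 25x^4 + 3x^3 + 12x^2
[D, θ] f = (25/4)x^4 + x^3 + 6x^2


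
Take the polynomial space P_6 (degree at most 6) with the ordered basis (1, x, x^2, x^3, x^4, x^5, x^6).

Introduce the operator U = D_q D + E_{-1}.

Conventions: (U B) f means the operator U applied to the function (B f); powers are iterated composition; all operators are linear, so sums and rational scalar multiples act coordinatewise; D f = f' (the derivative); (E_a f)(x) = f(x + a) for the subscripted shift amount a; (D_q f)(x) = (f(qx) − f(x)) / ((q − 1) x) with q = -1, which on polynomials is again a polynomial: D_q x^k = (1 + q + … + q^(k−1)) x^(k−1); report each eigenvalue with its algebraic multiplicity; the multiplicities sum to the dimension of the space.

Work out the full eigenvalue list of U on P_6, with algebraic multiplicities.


image of 1: 1
image of x: x - 1
image of x^2: x^2 - 2x + 3
image of x^3: x^3 - 3x^2 + 3x - 1
image of x^4: x^4 - 4x^3 + 10x^2 - 4x + 1
image of x^5: x^5 - 5x^4 + 10x^3 - 10x^2 + 5x - 1
image of x^6: x^6 - 6x^5 + 21x^4 - 20x^3 + 15x^2 - 6x + 1
the matrix is upper triangular; its diagonal is (1, 1, 1, 1, 1, 1, 1)
for a triangular matrix the eigenvalues are the diagonal entries, with algebraic multiplicity their repetition count

λ = 1 (multiplicity 7)


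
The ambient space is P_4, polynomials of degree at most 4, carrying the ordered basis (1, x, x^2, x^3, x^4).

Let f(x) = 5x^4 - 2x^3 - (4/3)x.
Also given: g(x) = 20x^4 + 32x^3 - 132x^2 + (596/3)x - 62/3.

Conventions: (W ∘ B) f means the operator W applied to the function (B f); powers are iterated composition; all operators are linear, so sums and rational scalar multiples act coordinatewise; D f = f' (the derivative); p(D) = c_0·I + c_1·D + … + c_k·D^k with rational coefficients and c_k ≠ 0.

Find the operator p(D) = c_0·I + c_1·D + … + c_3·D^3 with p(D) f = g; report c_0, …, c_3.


p(D) = 4·I + 2·D − 2·D^2 + (3/2)·D^3, i.e. c_0 = 4, c_1 = 2, c_2 = -2, c_3 = 3/2

D^0 f = 5x^4 - 2x^3 - (4/3)x
D^1 f = 20x^3 - 6x^2 - 4/3
D^2 f = 60x^2 - 12x
D^3 f = 120x - 12
matching coefficients of g against c_0 f + c_1 Df + … from the top degree down determines the c_i
solution: c_0 = 4, c_1 = 2, c_2 = -2, c_3 = 3/2
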